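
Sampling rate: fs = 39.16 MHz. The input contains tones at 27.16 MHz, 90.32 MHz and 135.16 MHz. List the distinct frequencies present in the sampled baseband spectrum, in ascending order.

fs/2 = 19.58 MHz.
27.16 MHz > fs/2 = 19.58 MHz, folds to fs − 27.16 MHz = 12 MHz.
90.32 MHz mod fs = 12 MHz.
12 MHz ≤ fs/2 = 19.58 MHz, appears at 12 MHz.
135.16 MHz mod fs = 17.68 MHz.
17.68 MHz ≤ fs/2 = 19.58 MHz, appears at 17.68 MHz.
Distinct values: {12 MHz, 17.68 MHz}.

12 MHz, 17.68 MHz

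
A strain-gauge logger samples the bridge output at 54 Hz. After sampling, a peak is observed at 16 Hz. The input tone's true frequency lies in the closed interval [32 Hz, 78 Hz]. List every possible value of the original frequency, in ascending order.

38 Hz, 70 Hz

Frequencies that alias to 16 Hz are k·fs ± 16 Hz for integer k ≥ 0.
k=0: 16 Hz.
k=1: 38 Hz, 70 Hz.
k=2: 92 Hz, 124 Hz.
Within [32 Hz, 78 Hz]: 38 Hz, 70 Hz.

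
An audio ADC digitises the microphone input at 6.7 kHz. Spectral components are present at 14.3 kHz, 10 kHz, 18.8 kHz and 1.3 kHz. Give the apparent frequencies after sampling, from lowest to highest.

fs/2 = 3.35 kHz.
14.3 kHz mod fs = 0.9 kHz.
0.9 kHz ≤ fs/2 = 3.35 kHz, appears at 0.9 kHz.
10 kHz mod fs = 3.3 kHz.
3.3 kHz ≤ fs/2 = 3.35 kHz, appears at 3.3 kHz.
18.8 kHz mod fs = 5.4 kHz.
5.4 kHz > fs/2 = 3.35 kHz, folds to fs − 5.4 kHz = 1.3 kHz.
1.3 kHz ≤ fs/2 = 3.35 kHz, passes unchanged.
Distinct values: {0.9 kHz, 1.3 kHz, 3.3 kHz}.

0.9 kHz, 1.3 kHz, 3.3 kHz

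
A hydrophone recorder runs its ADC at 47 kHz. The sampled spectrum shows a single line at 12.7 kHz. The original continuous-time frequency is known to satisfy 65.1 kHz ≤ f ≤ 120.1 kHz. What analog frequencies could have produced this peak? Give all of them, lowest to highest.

81.3 kHz, 106.7 kHz

Frequencies that alias to 12.7 kHz are k·fs ± 12.7 kHz for integer k ≥ 0.
k=0: 12.7 kHz.
k=1: 34.3 kHz, 59.7 kHz.
k=2: 81.3 kHz, 106.7 kHz.
k=3: 128.3 kHz, 153.7 kHz.
Within [65.1 kHz, 120.1 kHz]: 81.3 kHz, 106.7 kHz.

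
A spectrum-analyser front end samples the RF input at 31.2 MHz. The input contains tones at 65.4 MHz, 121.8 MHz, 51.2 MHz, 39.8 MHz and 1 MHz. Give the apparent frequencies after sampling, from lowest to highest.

fs/2 = 15.6 MHz.
65.4 MHz mod fs = 3 MHz.
3 MHz ≤ fs/2 = 15.6 MHz, appears at 3 MHz.
121.8 MHz mod fs = 28.2 MHz.
28.2 MHz > fs/2 = 15.6 MHz, folds to fs − 28.2 MHz = 3 MHz.
51.2 MHz mod fs = 20 MHz.
20 MHz > fs/2 = 15.6 MHz, folds to fs − 20 MHz = 11.2 MHz.
39.8 MHz mod fs = 8.6 MHz.
8.6 MHz ≤ fs/2 = 15.6 MHz, appears at 8.6 MHz.
1 MHz ≤ fs/2 = 15.6 MHz, passes unchanged.
Distinct values: {1 MHz, 3 MHz, 8.6 MHz, 11.2 MHz}.

1 MHz, 3 MHz, 8.6 MHz, 11.2 MHz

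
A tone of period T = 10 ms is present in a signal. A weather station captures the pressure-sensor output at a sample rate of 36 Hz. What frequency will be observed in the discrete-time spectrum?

T = 10 ms → f = 1/T = 100 Hz.
100 Hz mod fs = 28 Hz.
28 Hz > fs/2 = 18 Hz, folds to fs − 28 Hz = 8 Hz.

8 Hz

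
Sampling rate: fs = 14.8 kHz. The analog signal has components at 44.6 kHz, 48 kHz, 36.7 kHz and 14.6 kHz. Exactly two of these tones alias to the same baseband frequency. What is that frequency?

0.2 kHz

fs/2 = 7.4 kHz.
44.6 kHz mod fs = 0.2 kHz.
0.2 kHz ≤ fs/2 = 7.4 kHz, appears at 0.2 kHz.
48 kHz mod fs = 3.6 kHz.
3.6 kHz ≤ fs/2 = 7.4 kHz, appears at 3.6 kHz.
36.7 kHz mod fs = 7.1 kHz.
7.1 kHz ≤ fs/2 = 7.4 kHz, appears at 7.1 kHz.
14.6 kHz > fs/2 = 7.4 kHz, folds to fs − 14.6 kHz = 0.2 kHz.
14.6 kHz and 44.6 kHz both map to 0.2 kHz.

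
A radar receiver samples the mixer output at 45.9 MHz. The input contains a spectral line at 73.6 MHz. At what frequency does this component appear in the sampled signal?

73.6 MHz mod fs = 27.7 MHz.
27.7 MHz > fs/2 = 22.95 MHz, folds to fs − 27.7 MHz = 18.2 MHz.

18.2 MHz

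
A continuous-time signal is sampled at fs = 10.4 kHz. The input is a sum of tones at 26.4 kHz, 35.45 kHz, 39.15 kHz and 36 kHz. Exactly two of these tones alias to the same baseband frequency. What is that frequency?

4.8 kHz

fs/2 = 5.2 kHz.
26.4 kHz mod fs = 5.6 kHz.
5.6 kHz > fs/2 = 5.2 kHz, folds to fs − 5.6 kHz = 4.8 kHz.
35.45 kHz mod fs = 4.25 kHz.
4.25 kHz ≤ fs/2 = 5.2 kHz, appears at 4.25 kHz.
39.15 kHz mod fs = 7.95 kHz.
7.95 kHz > fs/2 = 5.2 kHz, folds to fs − 7.95 kHz = 2.45 kHz.
36 kHz mod fs = 4.8 kHz.
4.8 kHz ≤ fs/2 = 5.2 kHz, appears at 4.8 kHz.
26.4 kHz and 36 kHz both map to 4.8 kHz.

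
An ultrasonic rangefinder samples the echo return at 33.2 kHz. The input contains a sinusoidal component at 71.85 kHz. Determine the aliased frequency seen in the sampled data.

71.85 kHz mod fs = 5.45 kHz.
5.45 kHz ≤ fs/2 = 16.6 kHz, appears at 5.45 kHz.

5.45 kHz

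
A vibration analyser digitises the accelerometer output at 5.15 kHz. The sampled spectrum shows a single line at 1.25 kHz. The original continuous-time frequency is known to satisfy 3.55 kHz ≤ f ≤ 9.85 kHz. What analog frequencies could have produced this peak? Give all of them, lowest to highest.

Frequencies that alias to 1.25 kHz are k·fs ± 1.25 kHz for integer k ≥ 0.
k=0: 1.25 kHz.
k=1: 3.9 kHz, 6.4 kHz.
k=2: 9.05 kHz, 11.55 kHz.
k=3: 14.2 kHz, 16.7 kHz.
Within [3.55 kHz, 9.85 kHz]: 3.9 kHz, 6.4 kHz, 9.05 kHz.

3.9 kHz, 6.4 kHz, 9.05 kHz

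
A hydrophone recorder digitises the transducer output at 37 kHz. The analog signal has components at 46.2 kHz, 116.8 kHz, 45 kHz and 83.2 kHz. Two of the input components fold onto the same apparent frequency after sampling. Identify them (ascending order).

fs/2 = 18.5 kHz.
46.2 kHz mod fs = 9.2 kHz.
9.2 kHz ≤ fs/2 = 18.5 kHz, appears at 9.2 kHz.
116.8 kHz mod fs = 5.8 kHz.
5.8 kHz ≤ fs/2 = 18.5 kHz, appears at 5.8 kHz.
45 kHz mod fs = 8 kHz.
8 kHz ≤ fs/2 = 18.5 kHz, appears at 8 kHz.
83.2 kHz mod fs = 9.2 kHz.
9.2 kHz ≤ fs/2 = 18.5 kHz, appears at 9.2 kHz.
46.2 kHz and 83.2 kHz both map to 9.2 kHz.

46.2 kHz, 83.2 kHz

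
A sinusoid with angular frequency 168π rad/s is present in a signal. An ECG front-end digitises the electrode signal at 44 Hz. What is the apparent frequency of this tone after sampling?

ω = 168π rad/s → f = ω/(2π) = 84 Hz.
84 Hz mod fs = 40 Hz.
40 Hz > fs/2 = 22 Hz, folds to fs − 40 Hz = 4 Hz.

4 Hz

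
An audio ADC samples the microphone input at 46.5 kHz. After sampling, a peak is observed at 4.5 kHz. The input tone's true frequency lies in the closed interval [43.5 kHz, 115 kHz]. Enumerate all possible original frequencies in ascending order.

Frequencies that alias to 4.5 kHz are k·fs ± 4.5 kHz for integer k ≥ 0.
k=0: 4.5 kHz.
k=1: 42 kHz, 51 kHz.
k=2: 88.5 kHz, 97.5 kHz.
k=3: 135 kHz, 144 kHz.
Within [43.5 kHz, 115 kHz]: 51 kHz, 88.5 kHz, 97.5 kHz.

51 kHz, 88.5 kHz, 97.5 kHz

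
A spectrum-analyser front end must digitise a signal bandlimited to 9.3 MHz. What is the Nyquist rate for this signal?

Nyquist rate = 2 × 9.3 MHz = 18.6 MHz.

18.6 MHz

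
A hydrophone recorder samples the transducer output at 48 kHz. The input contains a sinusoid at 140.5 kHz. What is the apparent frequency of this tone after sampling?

140.5 kHz mod fs = 44.5 kHz.
44.5 kHz > fs/2 = 24 kHz, folds to fs − 44.5 kHz = 3.5 kHz.

3.5 kHz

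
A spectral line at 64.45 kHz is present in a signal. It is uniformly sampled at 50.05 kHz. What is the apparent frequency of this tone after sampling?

14.4 kHz

64.45 kHz mod fs = 14.4 kHz.
14.4 kHz ≤ fs/2 = 25.025 kHz, appears at 14.4 kHz.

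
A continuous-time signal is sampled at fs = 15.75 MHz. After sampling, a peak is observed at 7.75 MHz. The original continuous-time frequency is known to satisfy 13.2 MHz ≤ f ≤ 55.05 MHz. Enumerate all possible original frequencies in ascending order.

Frequencies that alias to 7.75 MHz are k·fs ± 7.75 MHz for integer k ≥ 0.
k=0: 7.75 MHz.
k=1: 8 MHz, 23.5 MHz.
k=2: 23.75 MHz, 39.25 MHz.
k=3: 39.5 MHz, 55 MHz.
k=4: 55.25 MHz, 70.75 MHz.
Within [13.2 MHz, 55.05 MHz]: 23.5 MHz, 23.75 MHz, 39.25 MHz, 39.5 MHz, 55 MHz.

23.5 MHz, 23.75 MHz, 39.25 MHz, 39.5 MHz, 55 MHz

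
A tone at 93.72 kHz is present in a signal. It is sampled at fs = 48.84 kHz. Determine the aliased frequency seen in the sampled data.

3.96 kHz

93.72 kHz mod fs = 44.88 kHz.
44.88 kHz > fs/2 = 24.42 kHz, folds to fs − 44.88 kHz = 3.96 kHz.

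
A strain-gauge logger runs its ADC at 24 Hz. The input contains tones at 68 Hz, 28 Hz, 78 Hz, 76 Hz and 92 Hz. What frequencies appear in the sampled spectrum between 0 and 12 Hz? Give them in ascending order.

fs/2 = 12 Hz.
68 Hz mod fs = 20 Hz.
20 Hz > fs/2 = 12 Hz, folds to fs − 20 Hz = 4 Hz.
28 Hz mod fs = 4 Hz.
4 Hz ≤ fs/2 = 12 Hz, appears at 4 Hz.
78 Hz mod fs = 6 Hz.
6 Hz ≤ fs/2 = 12 Hz, appears at 6 Hz.
76 Hz mod fs = 4 Hz.
4 Hz ≤ fs/2 = 12 Hz, appears at 4 Hz.
92 Hz mod fs = 20 Hz.
20 Hz > fs/2 = 12 Hz, folds to fs − 20 Hz = 4 Hz.
Distinct values: {4 Hz, 6 Hz}.

4 Hz, 6 Hz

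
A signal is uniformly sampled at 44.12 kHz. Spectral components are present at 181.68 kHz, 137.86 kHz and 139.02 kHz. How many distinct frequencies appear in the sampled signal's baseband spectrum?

3

fs/2 = 22.06 kHz.
181.68 kHz mod fs = 5.2 kHz.
5.2 kHz ≤ fs/2 = 22.06 kHz, appears at 5.2 kHz.
137.86 kHz mod fs = 5.5 kHz.
5.5 kHz ≤ fs/2 = 22.06 kHz, appears at 5.5 kHz.
139.02 kHz mod fs = 6.66 kHz.
6.66 kHz ≤ fs/2 = 22.06 kHz, appears at 6.66 kHz.
Distinct values: {5.2 kHz, 5.5 kHz, 6.66 kHz} → 3.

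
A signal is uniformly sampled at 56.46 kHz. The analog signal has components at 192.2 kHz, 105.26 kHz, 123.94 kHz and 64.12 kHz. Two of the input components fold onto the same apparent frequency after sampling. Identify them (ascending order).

64.12 kHz, 105.26 kHz

fs/2 = 28.23 kHz.
192.2 kHz mod fs = 22.82 kHz.
22.82 kHz ≤ fs/2 = 28.23 kHz, appears at 22.82 kHz.
105.26 kHz mod fs = 48.8 kHz.
48.8 kHz > fs/2 = 28.23 kHz, folds to fs − 48.8 kHz = 7.66 kHz.
123.94 kHz mod fs = 11.02 kHz.
11.02 kHz ≤ fs/2 = 28.23 kHz, appears at 11.02 kHz.
64.12 kHz mod fs = 7.66 kHz.
7.66 kHz ≤ fs/2 = 28.23 kHz, appears at 7.66 kHz.
64.12 kHz and 105.26 kHz both map to 7.66 kHz.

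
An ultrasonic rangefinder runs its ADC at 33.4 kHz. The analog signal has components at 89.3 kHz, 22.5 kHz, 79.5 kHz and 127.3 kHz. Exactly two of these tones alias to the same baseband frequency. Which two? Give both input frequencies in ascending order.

fs/2 = 16.7 kHz.
89.3 kHz mod fs = 22.5 kHz.
22.5 kHz > fs/2 = 16.7 kHz, folds to fs − 22.5 kHz = 10.9 kHz.
22.5 kHz > fs/2 = 16.7 kHz, folds to fs − 22.5 kHz = 10.9 kHz.
79.5 kHz mod fs = 12.7 kHz.
12.7 kHz ≤ fs/2 = 16.7 kHz, appears at 12.7 kHz.
127.3 kHz mod fs = 27.1 kHz.
27.1 kHz > fs/2 = 16.7 kHz, folds to fs − 27.1 kHz = 6.3 kHz.
22.5 kHz and 89.3 kHz both map to 10.9 kHz.

22.5 kHz, 89.3 kHz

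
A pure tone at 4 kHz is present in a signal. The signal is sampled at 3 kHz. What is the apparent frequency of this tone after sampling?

1 kHz

4 kHz mod fs = 1 kHz.
1 kHz ≤ fs/2 = 1.5 kHz, appears at 1 kHz.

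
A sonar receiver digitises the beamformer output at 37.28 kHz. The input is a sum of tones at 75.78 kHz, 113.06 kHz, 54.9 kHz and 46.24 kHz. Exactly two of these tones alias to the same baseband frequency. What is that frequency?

1.22 kHz

fs/2 = 18.64 kHz.
75.78 kHz mod fs = 1.22 kHz.
1.22 kHz ≤ fs/2 = 18.64 kHz, appears at 1.22 kHz.
113.06 kHz mod fs = 1.22 kHz.
1.22 kHz ≤ fs/2 = 18.64 kHz, appears at 1.22 kHz.
54.9 kHz mod fs = 17.62 kHz.
17.62 kHz ≤ fs/2 = 18.64 kHz, appears at 17.62 kHz.
46.24 kHz mod fs = 8.96 kHz.
8.96 kHz ≤ fs/2 = 18.64 kHz, appears at 8.96 kHz.
75.78 kHz and 113.06 kHz both map to 1.22 kHz.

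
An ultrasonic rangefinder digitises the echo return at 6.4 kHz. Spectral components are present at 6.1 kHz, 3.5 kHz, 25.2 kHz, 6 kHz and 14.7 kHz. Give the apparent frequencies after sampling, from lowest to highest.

fs/2 = 3.2 kHz.
6.1 kHz > fs/2 = 3.2 kHz, folds to fs − 6.1 kHz = 0.3 kHz.
3.5 kHz > fs/2 = 3.2 kHz, folds to fs − 3.5 kHz = 2.9 kHz.
25.2 kHz mod fs = 6 kHz.
6 kHz > fs/2 = 3.2 kHz, folds to fs − 6 kHz = 0.4 kHz.
6 kHz > fs/2 = 3.2 kHz, folds to fs − 6 kHz = 0.4 kHz.
14.7 kHz mod fs = 1.9 kHz.
1.9 kHz ≤ fs/2 = 3.2 kHz, appears at 1.9 kHz.
Distinct values: {0.3 kHz, 0.4 kHz, 1.9 kHz, 2.9 kHz}.

0.3 kHz, 0.4 kHz, 1.9 kHz, 2.9 kHz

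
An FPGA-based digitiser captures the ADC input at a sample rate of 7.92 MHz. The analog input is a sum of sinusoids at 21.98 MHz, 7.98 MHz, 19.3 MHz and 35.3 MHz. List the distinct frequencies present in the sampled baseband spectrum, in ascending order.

0.06 MHz, 1.78 MHz, 3.46 MHz, 3.62 MHz

fs/2 = 3.96 MHz.
21.98 MHz mod fs = 6.14 MHz.
6.14 MHz > fs/2 = 3.96 MHz, folds to fs − 6.14 MHz = 1.78 MHz.
7.98 MHz mod fs = 0.06 MHz.
0.06 MHz ≤ fs/2 = 3.96 MHz, appears at 0.06 MHz.
19.3 MHz mod fs = 3.46 MHz.
3.46 MHz ≤ fs/2 = 3.96 MHz, appears at 3.46 MHz.
35.3 MHz mod fs = 3.62 MHz.
3.62 MHz ≤ fs/2 = 3.96 MHz, appears at 3.62 MHz.
Distinct values: {0.06 MHz, 1.78 MHz, 3.46 MHz, 3.62 MHz}.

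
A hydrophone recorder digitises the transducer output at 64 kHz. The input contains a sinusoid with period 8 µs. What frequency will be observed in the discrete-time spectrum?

T = 8 µs → f = 1/T = 125 kHz.
125 kHz mod fs = 61 kHz.
61 kHz > fs/2 = 32 kHz, folds to fs − 61 kHz = 3 kHz.

3 kHz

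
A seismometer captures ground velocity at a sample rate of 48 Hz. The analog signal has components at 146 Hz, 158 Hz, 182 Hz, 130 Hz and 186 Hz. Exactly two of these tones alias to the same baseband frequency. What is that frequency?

fs/2 = 24 Hz.
146 Hz mod fs = 2 Hz.
2 Hz ≤ fs/2 = 24 Hz, appears at 2 Hz.
158 Hz mod fs = 14 Hz.
14 Hz ≤ fs/2 = 24 Hz, appears at 14 Hz.
182 Hz mod fs = 38 Hz.
38 Hz > fs/2 = 24 Hz, folds to fs − 38 Hz = 10 Hz.
130 Hz mod fs = 34 Hz.
34 Hz > fs/2 = 24 Hz, folds to fs − 34 Hz = 14 Hz.
186 Hz mod fs = 42 Hz.
42 Hz > fs/2 = 24 Hz, folds to fs − 42 Hz = 6 Hz.
130 Hz and 158 Hz both map to 14 Hz.

14 Hz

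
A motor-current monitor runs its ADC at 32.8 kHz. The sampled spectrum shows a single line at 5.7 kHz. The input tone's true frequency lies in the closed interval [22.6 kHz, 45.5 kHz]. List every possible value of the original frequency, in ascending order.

Frequencies that alias to 5.7 kHz are k·fs ± 5.7 kHz for integer k ≥ 0.
k=0: 5.7 kHz.
k=1: 27.1 kHz, 38.5 kHz.
k=2: 59.9 kHz, 71.3 kHz.
Within [22.6 kHz, 45.5 kHz]: 27.1 kHz, 38.5 kHz.

27.1 kHz, 38.5 kHz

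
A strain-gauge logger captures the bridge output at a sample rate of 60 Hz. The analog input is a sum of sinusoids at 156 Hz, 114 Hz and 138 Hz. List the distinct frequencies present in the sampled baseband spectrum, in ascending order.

fs/2 = 30 Hz.
156 Hz mod fs = 36 Hz.
36 Hz > fs/2 = 30 Hz, folds to fs − 36 Hz = 24 Hz.
114 Hz mod fs = 54 Hz.
54 Hz > fs/2 = 30 Hz, folds to fs − 54 Hz = 6 Hz.
138 Hz mod fs = 18 Hz.
18 Hz ≤ fs/2 = 30 Hz, appears at 18 Hz.
Distinct values: {6 Hz, 18 Hz, 24 Hz}.

6 Hz, 18 Hz, 24 Hz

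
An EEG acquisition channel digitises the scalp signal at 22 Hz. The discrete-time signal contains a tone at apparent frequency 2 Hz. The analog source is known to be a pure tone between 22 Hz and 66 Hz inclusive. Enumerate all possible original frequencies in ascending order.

24 Hz, 42 Hz, 46 Hz, 64 Hz

Frequencies that alias to 2 Hz are k·fs ± 2 Hz for integer k ≥ 0.
k=0: 2 Hz.
k=1: 20 Hz, 24 Hz.
k=2: 42 Hz, 46 Hz.
k=3: 64 Hz, 68 Hz.
k=4: 86 Hz, 90 Hz.
Within [22 Hz, 66 Hz]: 24 Hz, 42 Hz, 46 Hz, 64 Hz.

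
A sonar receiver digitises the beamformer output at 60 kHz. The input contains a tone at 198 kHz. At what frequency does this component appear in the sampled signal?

18 kHz

198 kHz mod fs = 18 kHz.
18 kHz ≤ fs/2 = 30 kHz, appears at 18 kHz.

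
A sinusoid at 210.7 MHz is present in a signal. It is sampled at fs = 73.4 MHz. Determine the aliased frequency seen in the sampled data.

210.7 MHz mod fs = 63.9 MHz.
63.9 MHz > fs/2 = 36.7 MHz, folds to fs − 63.9 MHz = 9.5 MHz.

9.5 MHz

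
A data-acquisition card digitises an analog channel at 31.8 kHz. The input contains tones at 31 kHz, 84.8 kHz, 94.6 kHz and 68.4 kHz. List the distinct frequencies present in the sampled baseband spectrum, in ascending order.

fs/2 = 15.9 kHz.
31 kHz > fs/2 = 15.9 kHz, folds to fs − 31 kHz = 0.8 kHz.
84.8 kHz mod fs = 21.2 kHz.
21.2 kHz > fs/2 = 15.9 kHz, folds to fs − 21.2 kHz = 10.6 kHz.
94.6 kHz mod fs = 31 kHz.
31 kHz > fs/2 = 15.9 kHz, folds to fs − 31 kHz = 0.8 kHz.
68.4 kHz mod fs = 4.8 kHz.
4.8 kHz ≤ fs/2 = 15.9 kHz, appears at 4.8 kHz.
Distinct values: {0.8 kHz, 4.8 kHz, 10.6 kHz}.

0.8 kHz, 4.8 kHz, 10.6 kHz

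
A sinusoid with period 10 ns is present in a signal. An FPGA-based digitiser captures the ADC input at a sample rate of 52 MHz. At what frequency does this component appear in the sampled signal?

4 MHz

T = 10 ns → f = 1/T = 100 MHz.
100 MHz mod fs = 48 MHz.
48 MHz > fs/2 = 26 MHz, folds to fs − 48 MHz = 4 MHz.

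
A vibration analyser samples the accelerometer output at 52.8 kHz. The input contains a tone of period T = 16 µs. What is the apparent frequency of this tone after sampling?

T = 16 µs → f = 1/T = 62.5 kHz.
62.5 kHz mod fs = 9.7 kHz.
9.7 kHz ≤ fs/2 = 26.4 kHz, appears at 9.7 kHz.

9.7 kHz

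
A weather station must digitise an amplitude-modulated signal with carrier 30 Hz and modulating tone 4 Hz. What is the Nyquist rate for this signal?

AM sidebands sit at fc ± fm = 26 Hz and 34 Hz.
Highest-frequency component: 34 Hz.
Nyquist rate = 2 × 34 Hz = 68 Hz.

68 Hz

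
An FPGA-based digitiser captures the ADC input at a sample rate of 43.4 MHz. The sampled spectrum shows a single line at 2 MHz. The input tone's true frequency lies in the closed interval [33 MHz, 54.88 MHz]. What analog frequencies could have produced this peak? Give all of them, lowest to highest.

41.4 MHz, 45.4 MHz

Frequencies that alias to 2 MHz are k·fs ± 2 MHz for integer k ≥ 0.
k=0: 2 MHz.
k=1: 41.4 MHz, 45.4 MHz.
k=2: 84.8 MHz, 88.8 MHz.
Within [33 MHz, 54.88 MHz]: 41.4 MHz, 45.4 MHz.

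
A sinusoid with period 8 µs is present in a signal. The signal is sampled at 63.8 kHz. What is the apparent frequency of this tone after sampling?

2.6 kHz

T = 8 µs → f = 1/T = 125 kHz.
125 kHz mod fs = 61.2 kHz.
61.2 kHz > fs/2 = 31.9 kHz, folds to fs − 61.2 kHz = 2.6 kHz.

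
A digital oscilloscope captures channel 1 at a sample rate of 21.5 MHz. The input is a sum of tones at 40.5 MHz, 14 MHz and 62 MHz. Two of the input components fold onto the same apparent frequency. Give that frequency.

2.5 MHz

fs/2 = 10.75 MHz.
40.5 MHz mod fs = 19 MHz.
19 MHz > fs/2 = 10.75 MHz, folds to fs − 19 MHz = 2.5 MHz.
14 MHz > fs/2 = 10.75 MHz, folds to fs − 14 MHz = 7.5 MHz.
62 MHz mod fs = 19 MHz.
19 MHz > fs/2 = 10.75 MHz, folds to fs − 19 MHz = 2.5 MHz.
40.5 MHz and 62 MHz both map to 2.5 MHz.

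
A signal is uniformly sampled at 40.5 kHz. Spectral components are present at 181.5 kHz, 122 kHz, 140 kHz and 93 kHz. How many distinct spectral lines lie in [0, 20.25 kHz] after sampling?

fs/2 = 20.25 kHz.
181.5 kHz mod fs = 19.5 kHz.
19.5 kHz ≤ fs/2 = 20.25 kHz, appears at 19.5 kHz.
122 kHz mod fs = 0.5 kHz.
0.5 kHz ≤ fs/2 = 20.25 kHz, appears at 0.5 kHz.
140 kHz mod fs = 18.5 kHz.
18.5 kHz ≤ fs/2 = 20.25 kHz, appears at 18.5 kHz.
93 kHz mod fs = 12 kHz.
12 kHz ≤ fs/2 = 20.25 kHz, appears at 12 kHz.
Distinct values: {0.5 kHz, 12 kHz, 18.5 kHz, 19.5 kHz} → 4.

4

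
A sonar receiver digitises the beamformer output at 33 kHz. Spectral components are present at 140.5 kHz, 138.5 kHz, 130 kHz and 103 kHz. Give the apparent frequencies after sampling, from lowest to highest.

2 kHz, 4 kHz, 6.5 kHz, 8.5 kHz

fs/2 = 16.5 kHz.
140.5 kHz mod fs = 8.5 kHz.
8.5 kHz ≤ fs/2 = 16.5 kHz, appears at 8.5 kHz.
138.5 kHz mod fs = 6.5 kHz.
6.5 kHz ≤ fs/2 = 16.5 kHz, appears at 6.5 kHz.
130 kHz mod fs = 31 kHz.
31 kHz > fs/2 = 16.5 kHz, folds to fs − 31 kHz = 2 kHz.
103 kHz mod fs = 4 kHz.
4 kHz ≤ fs/2 = 16.5 kHz, appears at 4 kHz.
Distinct values: {2 kHz, 4 kHz, 6.5 kHz, 8.5 kHz}.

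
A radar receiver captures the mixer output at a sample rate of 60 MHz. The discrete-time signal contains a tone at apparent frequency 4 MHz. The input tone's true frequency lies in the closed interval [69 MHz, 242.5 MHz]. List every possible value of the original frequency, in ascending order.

Frequencies that alias to 4 MHz are k·fs ± 4 MHz for integer k ≥ 0.
k=0: 4 MHz.
k=1: 56 MHz, 64 MHz.
k=2: 116 MHz, 124 MHz.
k=3: 176 MHz, 184 MHz.
k=4: 236 MHz, 244 MHz.
k=5: 296 MHz, 304 MHz.
Within [69 MHz, 242.5 MHz]: 116 MHz, 124 MHz, 176 MHz, 184 MHz, 236 MHz.

116 MHz, 124 MHz, 176 MHz, 184 MHz, 236 MHz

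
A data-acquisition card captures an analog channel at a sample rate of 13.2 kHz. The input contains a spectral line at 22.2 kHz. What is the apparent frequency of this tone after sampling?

4.2 kHz

22.2 kHz mod fs = 9 kHz.
9 kHz > fs/2 = 6.6 kHz, folds to fs − 9 kHz = 4.2 kHz.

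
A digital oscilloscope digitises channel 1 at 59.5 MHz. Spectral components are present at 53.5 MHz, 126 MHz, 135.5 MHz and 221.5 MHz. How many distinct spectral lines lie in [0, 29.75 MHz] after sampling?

3

fs/2 = 29.75 MHz.
53.5 MHz > fs/2 = 29.75 MHz, folds to fs − 53.5 MHz = 6 MHz.
126 MHz mod fs = 7 MHz.
7 MHz ≤ fs/2 = 29.75 MHz, appears at 7 MHz.
135.5 MHz mod fs = 16.5 MHz.
16.5 MHz ≤ fs/2 = 29.75 MHz, appears at 16.5 MHz.
221.5 MHz mod fs = 43 MHz.
43 MHz > fs/2 = 29.75 MHz, folds to fs − 43 MHz = 16.5 MHz.
Distinct values: {6 MHz, 7 MHz, 16.5 MHz} → 3.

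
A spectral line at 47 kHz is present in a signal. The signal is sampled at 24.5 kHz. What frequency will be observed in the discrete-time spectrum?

2 kHz

47 kHz mod fs = 22.5 kHz.
22.5 kHz > fs/2 = 12.25 kHz, folds to fs − 22.5 kHz = 2 kHz.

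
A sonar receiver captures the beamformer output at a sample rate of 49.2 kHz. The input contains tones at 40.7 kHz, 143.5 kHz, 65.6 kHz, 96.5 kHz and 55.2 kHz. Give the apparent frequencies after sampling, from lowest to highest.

1.9 kHz, 4.1 kHz, 6 kHz, 8.5 kHz, 16.4 kHz

fs/2 = 24.6 kHz.
40.7 kHz > fs/2 = 24.6 kHz, folds to fs − 40.7 kHz = 8.5 kHz.
143.5 kHz mod fs = 45.1 kHz.
45.1 kHz > fs/2 = 24.6 kHz, folds to fs − 45.1 kHz = 4.1 kHz.
65.6 kHz mod fs = 16.4 kHz.
16.4 kHz ≤ fs/2 = 24.6 kHz, appears at 16.4 kHz.
96.5 kHz mod fs = 47.3 kHz.
47.3 kHz > fs/2 = 24.6 kHz, folds to fs − 47.3 kHz = 1.9 kHz.
55.2 kHz mod fs = 6 kHz.
6 kHz ≤ fs/2 = 24.6 kHz, appears at 6 kHz.
Distinct values: {1.9 kHz, 4.1 kHz, 6 kHz, 8.5 kHz, 16.4 kHz}.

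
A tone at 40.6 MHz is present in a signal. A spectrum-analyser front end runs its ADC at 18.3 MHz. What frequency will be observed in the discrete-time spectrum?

40.6 MHz mod fs = 4 MHz.
4 MHz ≤ fs/2 = 9.15 MHz, appears at 4 MHz.

4 MHz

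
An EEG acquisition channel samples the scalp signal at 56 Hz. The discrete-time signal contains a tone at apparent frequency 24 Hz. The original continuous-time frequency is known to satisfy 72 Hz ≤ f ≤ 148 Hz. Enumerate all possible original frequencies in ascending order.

Frequencies that alias to 24 Hz are k·fs ± 24 Hz for integer k ≥ 0.
k=0: 24 Hz.
k=1: 32 Hz, 80 Hz.
k=2: 88 Hz, 136 Hz.
k=3: 144 Hz, 192 Hz.
k=4: 200 Hz, 248 Hz.
Within [72 Hz, 148 Hz]: 80 Hz, 88 Hz, 136 Hz, 144 Hz.

80 Hz, 88 Hz, 136 Hz, 144 Hz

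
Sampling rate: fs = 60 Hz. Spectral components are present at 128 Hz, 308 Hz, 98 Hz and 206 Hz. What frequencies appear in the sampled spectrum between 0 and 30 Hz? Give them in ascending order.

fs/2 = 30 Hz.
128 Hz mod fs = 8 Hz.
8 Hz ≤ fs/2 = 30 Hz, appears at 8 Hz.
308 Hz mod fs = 8 Hz.
8 Hz ≤ fs/2 = 30 Hz, appears at 8 Hz.
98 Hz mod fs = 38 Hz.
38 Hz > fs/2 = 30 Hz, folds to fs − 38 Hz = 22 Hz.
206 Hz mod fs = 26 Hz.
26 Hz ≤ fs/2 = 30 Hz, appears at 26 Hz.
Distinct values: {8 Hz, 22 Hz, 26 Hz}.

8 Hz, 22 Hz, 26 Hz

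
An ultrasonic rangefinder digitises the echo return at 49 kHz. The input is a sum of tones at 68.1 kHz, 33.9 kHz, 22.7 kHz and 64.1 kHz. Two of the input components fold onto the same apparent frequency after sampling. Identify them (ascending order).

fs/2 = 24.5 kHz.
68.1 kHz mod fs = 19.1 kHz.
19.1 kHz ≤ fs/2 = 24.5 kHz, appears at 19.1 kHz.
33.9 kHz > fs/2 = 24.5 kHz, folds to fs − 33.9 kHz = 15.1 kHz.
22.7 kHz ≤ fs/2 = 24.5 kHz, passes unchanged.
64.1 kHz mod fs = 15.1 kHz.
15.1 kHz ≤ fs/2 = 24.5 kHz, appears at 15.1 kHz.
33.9 kHz and 64.1 kHz both map to 15.1 kHz.

33.9 kHz, 64.1 kHz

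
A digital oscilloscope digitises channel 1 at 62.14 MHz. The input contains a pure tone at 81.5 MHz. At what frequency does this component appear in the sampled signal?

81.5 MHz mod fs = 19.36 MHz.
19.36 MHz ≤ fs/2 = 31.07 MHz, appears at 19.36 MHz.

19.36 MHz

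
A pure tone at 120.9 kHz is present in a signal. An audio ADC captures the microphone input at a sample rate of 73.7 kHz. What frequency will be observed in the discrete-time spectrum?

120.9 kHz mod fs = 47.2 kHz.
47.2 kHz > fs/2 = 36.85 kHz, folds to fs − 47.2 kHz = 26.5 kHz.

26.5 kHz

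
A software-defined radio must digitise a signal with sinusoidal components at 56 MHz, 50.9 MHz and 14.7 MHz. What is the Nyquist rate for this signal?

112 MHz

Highest-frequency component: 56 MHz.
Nyquist rate = 2 × 56 MHz = 112 MHz.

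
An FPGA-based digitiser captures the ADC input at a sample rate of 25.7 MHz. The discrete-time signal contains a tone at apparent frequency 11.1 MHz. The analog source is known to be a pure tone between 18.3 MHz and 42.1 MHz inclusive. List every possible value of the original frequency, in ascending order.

Frequencies that alias to 11.1 MHz are k·fs ± 11.1 MHz for integer k ≥ 0.
k=0: 11.1 MHz.
k=1: 14.6 MHz, 36.8 MHz.
k=2: 40.3 MHz, 62.5 MHz.
k=3: 66 MHz, 88.2 MHz.
Within [18.3 MHz, 42.1 MHz]: 36.8 MHz, 40.3 MHz.

36.8 MHz, 40.3 MHz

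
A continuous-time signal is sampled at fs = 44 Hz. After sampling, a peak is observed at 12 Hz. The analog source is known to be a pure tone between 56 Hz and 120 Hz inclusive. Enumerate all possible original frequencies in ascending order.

Frequencies that alias to 12 Hz are k·fs ± 12 Hz for integer k ≥ 0.
k=0: 12 Hz.
k=1: 32 Hz, 56 Hz.
k=2: 76 Hz, 100 Hz.
k=3: 120 Hz, 144 Hz.
k=4: 164 Hz, 188 Hz.
Within [56 Hz, 120 Hz]: 56 Hz, 76 Hz, 100 Hz, 120 Hz.

56 Hz, 76 Hz, 100 Hz, 120 Hz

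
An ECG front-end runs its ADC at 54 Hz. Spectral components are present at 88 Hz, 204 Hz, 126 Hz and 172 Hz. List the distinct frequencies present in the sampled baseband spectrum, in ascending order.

fs/2 = 27 Hz.
88 Hz mod fs = 34 Hz.
34 Hz > fs/2 = 27 Hz, folds to fs − 34 Hz = 20 Hz.
204 Hz mod fs = 42 Hz.
42 Hz > fs/2 = 27 Hz, folds to fs − 42 Hz = 12 Hz.
126 Hz mod fs = 18 Hz.
18 Hz ≤ fs/2 = 27 Hz, appears at 18 Hz.
172 Hz mod fs = 10 Hz.
10 Hz ≤ fs/2 = 27 Hz, appears at 10 Hz.
Distinct values: {10 Hz, 12 Hz, 18 Hz, 20 Hz}.

10 Hz, 12 Hz, 18 Hz, 20 Hz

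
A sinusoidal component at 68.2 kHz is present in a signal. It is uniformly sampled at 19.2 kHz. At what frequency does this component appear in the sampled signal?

68.2 kHz mod fs = 10.6 kHz.
10.6 kHz > fs/2 = 9.6 kHz, folds to fs − 10.6 kHz = 8.6 kHz.

8.6 kHz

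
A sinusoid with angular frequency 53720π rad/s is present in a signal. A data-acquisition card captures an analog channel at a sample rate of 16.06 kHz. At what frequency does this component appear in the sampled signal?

5.26 kHz

ω = 53720π rad/s → f = ω/(2π) = 26860 Hz = 26.86 kHz.
26.86 kHz mod fs = 10.8 kHz.
10.8 kHz > fs/2 = 8.03 kHz, folds to fs − 10.8 kHz = 5.26 kHz.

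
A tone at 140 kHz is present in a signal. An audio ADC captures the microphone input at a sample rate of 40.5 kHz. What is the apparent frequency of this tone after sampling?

140 kHz mod fs = 18.5 kHz.
18.5 kHz ≤ fs/2 = 20.25 kHz, appears at 18.5 kHz.

18.5 kHz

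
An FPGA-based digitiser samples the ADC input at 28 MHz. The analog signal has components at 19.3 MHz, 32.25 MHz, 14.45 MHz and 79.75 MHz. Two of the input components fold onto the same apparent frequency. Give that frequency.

4.25 MHz

fs/2 = 14 MHz.
19.3 MHz > fs/2 = 14 MHz, folds to fs − 19.3 MHz = 8.7 MHz.
32.25 MHz mod fs = 4.25 MHz.
4.25 MHz ≤ fs/2 = 14 MHz, appears at 4.25 MHz.
14.45 MHz > fs/2 = 14 MHz, folds to fs − 14.45 MHz = 13.55 MHz.
79.75 MHz mod fs = 23.75 MHz.
23.75 MHz > fs/2 = 14 MHz, folds to fs − 23.75 MHz = 4.25 MHz.
32.25 MHz and 79.75 MHz both map to 4.25 MHz.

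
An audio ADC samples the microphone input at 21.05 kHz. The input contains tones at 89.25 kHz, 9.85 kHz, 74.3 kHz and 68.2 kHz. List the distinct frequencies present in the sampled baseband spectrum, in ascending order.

fs/2 = 10.525 kHz.
89.25 kHz mod fs = 5.05 kHz.
5.05 kHz ≤ fs/2 = 10.525 kHz, appears at 5.05 kHz.
9.85 kHz ≤ fs/2 = 10.525 kHz, passes unchanged.
74.3 kHz mod fs = 11.15 kHz.
11.15 kHz > fs/2 = 10.525 kHz, folds to fs − 11.15 kHz = 9.9 kHz.
68.2 kHz mod fs = 5.05 kHz.
5.05 kHz ≤ fs/2 = 10.525 kHz, appears at 5.05 kHz.
Distinct values: {5.05 kHz, 9.85 kHz, 9.9 kHz}.

5.05 kHz, 9.85 kHz, 9.9 kHz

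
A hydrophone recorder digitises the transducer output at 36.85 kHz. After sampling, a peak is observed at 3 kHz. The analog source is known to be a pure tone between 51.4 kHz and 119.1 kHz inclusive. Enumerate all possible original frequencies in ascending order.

Frequencies that alias to 3 kHz are k·fs ± 3 kHz for integer k ≥ 0.
k=0: 3 kHz.
k=1: 33.85 kHz, 39.85 kHz.
k=2: 70.7 kHz, 76.7 kHz.
k=3: 107.55 kHz, 113.55 kHz.
k=4: 144.4 kHz, 150.4 kHz.
Within [51.4 kHz, 119.1 kHz]: 70.7 kHz, 76.7 kHz, 107.55 kHz, 113.55 kHz.

70.7 kHz, 76.7 kHz, 107.55 kHz, 113.55 kHz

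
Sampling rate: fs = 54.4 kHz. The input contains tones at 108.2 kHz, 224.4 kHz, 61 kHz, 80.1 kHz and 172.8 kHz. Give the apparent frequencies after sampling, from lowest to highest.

0.6 kHz, 6.6 kHz, 6.8 kHz, 9.6 kHz, 25.7 kHz

fs/2 = 27.2 kHz.
108.2 kHz mod fs = 53.8 kHz.
53.8 kHz > fs/2 = 27.2 kHz, folds to fs − 53.8 kHz = 0.6 kHz.
224.4 kHz mod fs = 6.8 kHz.
6.8 kHz ≤ fs/2 = 27.2 kHz, appears at 6.8 kHz.
61 kHz mod fs = 6.6 kHz.
6.6 kHz ≤ fs/2 = 27.2 kHz, appears at 6.6 kHz.
80.1 kHz mod fs = 25.7 kHz.
25.7 kHz ≤ fs/2 = 27.2 kHz, appears at 25.7 kHz.
172.8 kHz mod fs = 9.6 kHz.
9.6 kHz ≤ fs/2 = 27.2 kHz, appears at 9.6 kHz.
Distinct values: {0.6 kHz, 6.6 kHz, 6.8 kHz, 9.6 kHz, 25.7 kHz}.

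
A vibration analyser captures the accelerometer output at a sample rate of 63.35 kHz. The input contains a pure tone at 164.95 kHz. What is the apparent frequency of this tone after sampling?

25.1 kHz

164.95 kHz mod fs = 38.25 kHz.
38.25 kHz > fs/2 = 31.675 kHz, folds to fs − 38.25 kHz = 25.1 kHz.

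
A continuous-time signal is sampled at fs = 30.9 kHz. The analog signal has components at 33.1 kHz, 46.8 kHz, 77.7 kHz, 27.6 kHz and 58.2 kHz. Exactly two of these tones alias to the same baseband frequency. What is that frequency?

15 kHz

fs/2 = 15.45 kHz.
33.1 kHz mod fs = 2.2 kHz.
2.2 kHz ≤ fs/2 = 15.45 kHz, appears at 2.2 kHz.
46.8 kHz mod fs = 15.9 kHz.
15.9 kHz > fs/2 = 15.45 kHz, folds to fs − 15.9 kHz = 15 kHz.
77.7 kHz mod fs = 15.9 kHz.
15.9 kHz > fs/2 = 15.45 kHz, folds to fs − 15.9 kHz = 15 kHz.
27.6 kHz > fs/2 = 15.45 kHz, folds to fs − 27.6 kHz = 3.3 kHz.
58.2 kHz mod fs = 27.3 kHz.
27.3 kHz > fs/2 = 15.45 kHz, folds to fs − 27.3 kHz = 3.6 kHz.
46.8 kHz and 77.7 kHz both map to 15 kHz.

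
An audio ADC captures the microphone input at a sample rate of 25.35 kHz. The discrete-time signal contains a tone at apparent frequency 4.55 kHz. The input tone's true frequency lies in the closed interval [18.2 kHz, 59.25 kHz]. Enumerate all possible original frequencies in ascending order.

Frequencies that alias to 4.55 kHz are k·fs ± 4.55 kHz for integer k ≥ 0.
k=0: 4.55 kHz.
k=1: 20.8 kHz, 29.9 kHz.
k=2: 46.15 kHz, 55.25 kHz.
k=3: 71.5 kHz, 80.6 kHz.
Within [18.2 kHz, 59.25 kHz]: 20.8 kHz, 29.9 kHz, 46.15 kHz, 55.25 kHz.

20.8 kHz, 29.9 kHz, 46.15 kHz, 55.25 kHz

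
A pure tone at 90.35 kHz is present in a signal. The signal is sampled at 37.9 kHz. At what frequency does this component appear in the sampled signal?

14.55 kHz

90.35 kHz mod fs = 14.55 kHz.
14.55 kHz ≤ fs/2 = 18.95 kHz, appears at 14.55 kHz.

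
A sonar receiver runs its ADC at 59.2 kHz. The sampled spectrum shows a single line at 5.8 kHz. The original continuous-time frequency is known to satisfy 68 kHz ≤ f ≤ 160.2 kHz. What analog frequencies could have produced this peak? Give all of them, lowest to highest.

112.6 kHz, 124.2 kHz

Frequencies that alias to 5.8 kHz are k·fs ± 5.8 kHz for integer k ≥ 0.
k=0: 5.8 kHz.
k=1: 53.4 kHz, 65 kHz.
k=2: 112.6 kHz, 124.2 kHz.
k=3: 171.8 kHz, 183.4 kHz.
Within [68 kHz, 160.2 kHz]: 112.6 kHz, 124.2 kHz.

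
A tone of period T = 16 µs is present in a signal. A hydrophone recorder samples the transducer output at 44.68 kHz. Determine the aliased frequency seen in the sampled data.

T = 16 µs → f = 1/T = 62.5 kHz.
62.5 kHz mod fs = 17.82 kHz.
17.82 kHz ≤ fs/2 = 22.34 kHz, appears at 17.82 kHz.

17.82 kHz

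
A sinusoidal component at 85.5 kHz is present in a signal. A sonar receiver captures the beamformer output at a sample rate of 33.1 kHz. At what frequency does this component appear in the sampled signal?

85.5 kHz mod fs = 19.3 kHz.
19.3 kHz > fs/2 = 16.55 kHz, folds to fs − 19.3 kHz = 13.8 kHz.

13.8 kHz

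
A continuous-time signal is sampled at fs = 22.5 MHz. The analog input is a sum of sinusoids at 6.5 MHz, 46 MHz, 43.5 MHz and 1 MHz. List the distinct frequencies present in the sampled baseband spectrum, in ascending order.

fs/2 = 11.25 MHz.
6.5 MHz ≤ fs/2 = 11.25 MHz, passes unchanged.
46 MHz mod fs = 1 MHz.
1 MHz ≤ fs/2 = 11.25 MHz, appears at 1 MHz.
43.5 MHz mod fs = 21 MHz.
21 MHz > fs/2 = 11.25 MHz, folds to fs − 21 MHz = 1.5 MHz.
1 MHz ≤ fs/2 = 11.25 MHz, passes unchanged.
Distinct values: {1 MHz, 1.5 MHz, 6.5 MHz}.

1 MHz, 1.5 MHz, 6.5 MHz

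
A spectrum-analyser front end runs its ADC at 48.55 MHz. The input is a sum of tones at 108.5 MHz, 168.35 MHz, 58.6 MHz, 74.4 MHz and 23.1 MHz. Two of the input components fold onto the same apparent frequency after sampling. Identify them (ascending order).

74.4 MHz, 168.35 MHz

fs/2 = 24.275 MHz.
108.5 MHz mod fs = 11.4 MHz.
11.4 MHz ≤ fs/2 = 24.275 MHz, appears at 11.4 MHz.
168.35 MHz mod fs = 22.7 MHz.
22.7 MHz ≤ fs/2 = 24.275 MHz, appears at 22.7 MHz.
58.6 MHz mod fs = 10.05 MHz.
10.05 MHz ≤ fs/2 = 24.275 MHz, appears at 10.05 MHz.
74.4 MHz mod fs = 25.85 MHz.
25.85 MHz > fs/2 = 24.275 MHz, folds to fs − 25.85 MHz = 22.7 MHz.
23.1 MHz ≤ fs/2 = 24.275 MHz, passes unchanged.
74.4 MHz and 168.35 MHz both map to 22.7 MHz.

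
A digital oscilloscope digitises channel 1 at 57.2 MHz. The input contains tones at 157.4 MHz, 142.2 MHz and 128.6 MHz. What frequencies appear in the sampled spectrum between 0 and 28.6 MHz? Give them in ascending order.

fs/2 = 28.6 MHz.
157.4 MHz mod fs = 43 MHz.
43 MHz > fs/2 = 28.6 MHz, folds to fs − 43 MHz = 14.2 MHz.
142.2 MHz mod fs = 27.8 MHz.
27.8 MHz ≤ fs/2 = 28.6 MHz, appears at 27.8 MHz.
128.6 MHz mod fs = 14.2 MHz.
14.2 MHz ≤ fs/2 = 28.6 MHz, appears at 14.2 MHz.
Distinct values: {14.2 MHz, 27.8 MHz}.

14.2 MHz, 27.8 MHz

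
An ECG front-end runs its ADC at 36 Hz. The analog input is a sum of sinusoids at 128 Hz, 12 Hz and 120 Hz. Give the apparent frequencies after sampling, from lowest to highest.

12 Hz, 16 Hz

fs/2 = 18 Hz.
128 Hz mod fs = 20 Hz.
20 Hz > fs/2 = 18 Hz, folds to fs − 20 Hz = 16 Hz.
12 Hz ≤ fs/2 = 18 Hz, passes unchanged.
120 Hz mod fs = 12 Hz.
12 Hz ≤ fs/2 = 18 Hz, appears at 12 Hz.
Distinct values: {12 Hz, 16 Hz}.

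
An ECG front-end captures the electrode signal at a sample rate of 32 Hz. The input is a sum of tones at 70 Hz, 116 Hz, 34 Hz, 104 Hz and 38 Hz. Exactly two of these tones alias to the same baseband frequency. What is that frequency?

6 Hz

fs/2 = 16 Hz.
70 Hz mod fs = 6 Hz.
6 Hz ≤ fs/2 = 16 Hz, appears at 6 Hz.
116 Hz mod fs = 20 Hz.
20 Hz > fs/2 = 16 Hz, folds to fs − 20 Hz = 12 Hz.
34 Hz mod fs = 2 Hz.
2 Hz ≤ fs/2 = 16 Hz, appears at 2 Hz.
104 Hz mod fs = 8 Hz.
8 Hz ≤ fs/2 = 16 Hz, appears at 8 Hz.
38 Hz mod fs = 6 Hz.
6 Hz ≤ fs/2 = 16 Hz, appears at 6 Hz.
38 Hz and 70 Hz both map to 6 Hz.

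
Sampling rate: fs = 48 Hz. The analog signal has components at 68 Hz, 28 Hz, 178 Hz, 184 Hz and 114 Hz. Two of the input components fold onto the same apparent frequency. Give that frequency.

fs/2 = 24 Hz.
68 Hz mod fs = 20 Hz.
20 Hz ≤ fs/2 = 24 Hz, appears at 20 Hz.
28 Hz > fs/2 = 24 Hz, folds to fs − 28 Hz = 20 Hz.
178 Hz mod fs = 34 Hz.
34 Hz > fs/2 = 24 Hz, folds to fs − 34 Hz = 14 Hz.
184 Hz mod fs = 40 Hz.
40 Hz > fs/2 = 24 Hz, folds to fs − 40 Hz = 8 Hz.
114 Hz mod fs = 18 Hz.
18 Hz ≤ fs/2 = 24 Hz, appears at 18 Hz.
28 Hz and 68 Hz both map to 20 Hz.

20 Hz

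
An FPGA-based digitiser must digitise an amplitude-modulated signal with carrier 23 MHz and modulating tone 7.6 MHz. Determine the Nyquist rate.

AM sidebands sit at fc ± fm = 15.4 MHz and 30.6 MHz.
Highest-frequency component: 30.6 MHz.
Nyquist rate = 2 × 30.6 MHz = 61.2 MHz.

61.2 MHz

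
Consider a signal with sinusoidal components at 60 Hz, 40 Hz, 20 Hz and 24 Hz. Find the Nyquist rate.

120 Hz

Highest-frequency component: 60 Hz.
Nyquist rate = 2 × 60 Hz = 120 Hz.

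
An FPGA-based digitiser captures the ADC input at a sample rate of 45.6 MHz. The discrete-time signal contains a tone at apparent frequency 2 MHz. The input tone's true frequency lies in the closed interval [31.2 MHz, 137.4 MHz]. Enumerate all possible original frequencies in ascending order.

Frequencies that alias to 2 MHz are k·fs ± 2 MHz for integer k ≥ 0.
k=0: 2 MHz.
k=1: 43.6 MHz, 47.6 MHz.
k=2: 89.2 MHz, 93.2 MHz.
k=3: 134.8 MHz, 138.8 MHz.
k=4: 180.4 MHz, 184.4 MHz.
Within [31.2 MHz, 137.4 MHz]: 43.6 MHz, 47.6 MHz, 89.2 MHz, 93.2 MHz, 134.8 MHz.

43.6 MHz, 47.6 MHz, 89.2 MHz, 93.2 MHz, 134.8 MHz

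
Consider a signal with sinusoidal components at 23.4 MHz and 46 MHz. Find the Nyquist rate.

Highest-frequency component: 46 MHz.
Nyquist rate = 2 × 46 MHz = 92 MHz.

92 MHz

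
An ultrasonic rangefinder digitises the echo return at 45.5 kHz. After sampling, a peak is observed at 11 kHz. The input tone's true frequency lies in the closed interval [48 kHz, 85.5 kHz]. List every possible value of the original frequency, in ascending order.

56.5 kHz, 80 kHz

Frequencies that alias to 11 kHz are k·fs ± 11 kHz for integer k ≥ 0.
k=0: 11 kHz.
k=1: 34.5 kHz, 56.5 kHz.
k=2: 80 kHz, 102 kHz.
k=3: 125.5 kHz, 147.5 kHz.
Within [48 kHz, 85.5 kHz]: 56.5 kHz, 80 kHz.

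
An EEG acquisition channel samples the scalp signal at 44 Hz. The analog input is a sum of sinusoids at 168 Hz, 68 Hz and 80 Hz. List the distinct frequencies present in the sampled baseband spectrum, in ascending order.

fs/2 = 22 Hz.
168 Hz mod fs = 36 Hz.
36 Hz > fs/2 = 22 Hz, folds to fs − 36 Hz = 8 Hz.
68 Hz mod fs = 24 Hz.
24 Hz > fs/2 = 22 Hz, folds to fs − 24 Hz = 20 Hz.
80 Hz mod fs = 36 Hz.
36 Hz > fs/2 = 22 Hz, folds to fs − 36 Hz = 8 Hz.
Distinct values: {8 Hz, 20 Hz}.

8 Hz, 20 Hz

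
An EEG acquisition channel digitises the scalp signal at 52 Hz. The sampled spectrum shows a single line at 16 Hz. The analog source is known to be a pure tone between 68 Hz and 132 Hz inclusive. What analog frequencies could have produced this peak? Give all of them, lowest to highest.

68 Hz, 88 Hz, 120 Hz

Frequencies that alias to 16 Hz are k·fs ± 16 Hz for integer k ≥ 0.
k=0: 16 Hz.
k=1: 36 Hz, 68 Hz.
k=2: 88 Hz, 120 Hz.
k=3: 140 Hz, 172 Hz.
Within [68 Hz, 132 Hz]: 68 Hz, 88 Hz, 120 Hz.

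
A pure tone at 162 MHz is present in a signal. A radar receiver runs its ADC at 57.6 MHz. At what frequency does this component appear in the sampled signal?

162 MHz mod fs = 46.8 MHz.
46.8 MHz > fs/2 = 28.8 MHz, folds to fs − 46.8 MHz = 10.8 MHz.

10.8 MHz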